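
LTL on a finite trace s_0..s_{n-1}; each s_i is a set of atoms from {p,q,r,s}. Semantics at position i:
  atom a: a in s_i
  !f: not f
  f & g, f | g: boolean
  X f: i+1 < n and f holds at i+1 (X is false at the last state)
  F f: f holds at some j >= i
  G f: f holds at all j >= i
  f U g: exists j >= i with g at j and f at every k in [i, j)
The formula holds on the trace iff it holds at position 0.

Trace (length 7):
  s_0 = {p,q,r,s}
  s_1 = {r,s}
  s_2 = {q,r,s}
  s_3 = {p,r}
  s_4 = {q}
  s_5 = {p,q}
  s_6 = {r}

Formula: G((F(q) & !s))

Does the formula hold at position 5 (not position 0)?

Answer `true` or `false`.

s_0={p,q,r,s}: G((F(q) & !s))=False (F(q) & !s)=False F(q)=True q=True !s=False s=True
s_1={r,s}: G((F(q) & !s))=False (F(q) & !s)=False F(q)=True q=False !s=False s=True
s_2={q,r,s}: G((F(q) & !s))=False (F(q) & !s)=False F(q)=True q=True !s=False s=True
s_3={p,r}: G((F(q) & !s))=False (F(q) & !s)=True F(q)=True q=False !s=True s=False
s_4={q}: G((F(q) & !s))=False (F(q) & !s)=True F(q)=True q=True !s=True s=False
s_5={p,q}: G((F(q) & !s))=False (F(q) & !s)=True F(q)=True q=True !s=True s=False
s_6={r}: G((F(q) & !s))=False (F(q) & !s)=False F(q)=False q=False !s=True s=False
Evaluating at position 5: result = False

Answer: false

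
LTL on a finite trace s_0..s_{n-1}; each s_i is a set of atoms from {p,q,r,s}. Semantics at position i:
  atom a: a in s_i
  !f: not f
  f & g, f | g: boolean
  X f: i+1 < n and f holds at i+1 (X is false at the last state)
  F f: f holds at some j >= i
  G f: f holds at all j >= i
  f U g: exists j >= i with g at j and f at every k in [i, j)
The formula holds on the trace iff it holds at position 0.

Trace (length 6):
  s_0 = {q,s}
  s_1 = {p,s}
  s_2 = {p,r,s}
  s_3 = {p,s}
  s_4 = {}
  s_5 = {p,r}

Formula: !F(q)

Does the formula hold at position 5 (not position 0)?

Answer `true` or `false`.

s_0={q,s}: !F(q)=False F(q)=True q=True
s_1={p,s}: !F(q)=True F(q)=False q=False
s_2={p,r,s}: !F(q)=True F(q)=False q=False
s_3={p,s}: !F(q)=True F(q)=False q=False
s_4={}: !F(q)=True F(q)=False q=False
s_5={p,r}: !F(q)=True F(q)=False q=False
Evaluating at position 5: result = True

Answer: true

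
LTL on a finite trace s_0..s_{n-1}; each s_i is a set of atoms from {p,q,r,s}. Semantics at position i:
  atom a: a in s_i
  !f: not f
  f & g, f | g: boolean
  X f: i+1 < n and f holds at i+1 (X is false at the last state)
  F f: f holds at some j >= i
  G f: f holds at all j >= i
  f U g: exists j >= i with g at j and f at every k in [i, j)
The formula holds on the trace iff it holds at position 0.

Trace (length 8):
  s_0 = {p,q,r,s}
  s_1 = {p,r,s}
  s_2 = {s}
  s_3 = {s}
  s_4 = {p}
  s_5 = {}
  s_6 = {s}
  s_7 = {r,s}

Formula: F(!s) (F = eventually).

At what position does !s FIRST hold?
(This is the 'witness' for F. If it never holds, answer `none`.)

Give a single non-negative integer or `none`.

s_0={p,q,r,s}: !s=False s=True
s_1={p,r,s}: !s=False s=True
s_2={s}: !s=False s=True
s_3={s}: !s=False s=True
s_4={p}: !s=True s=False
s_5={}: !s=True s=False
s_6={s}: !s=False s=True
s_7={r,s}: !s=False s=True
F(!s) holds; first witness at position 4.

Answer: 4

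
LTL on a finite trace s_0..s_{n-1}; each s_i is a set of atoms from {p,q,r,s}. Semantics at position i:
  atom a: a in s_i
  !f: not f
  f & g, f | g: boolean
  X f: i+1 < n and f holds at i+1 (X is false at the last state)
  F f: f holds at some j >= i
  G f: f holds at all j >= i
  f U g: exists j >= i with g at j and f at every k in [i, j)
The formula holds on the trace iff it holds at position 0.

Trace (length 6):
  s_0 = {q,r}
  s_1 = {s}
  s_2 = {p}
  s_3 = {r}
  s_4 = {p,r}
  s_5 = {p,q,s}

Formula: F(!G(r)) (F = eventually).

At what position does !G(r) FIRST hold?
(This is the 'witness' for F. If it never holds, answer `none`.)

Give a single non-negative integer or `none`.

Answer: 0

Derivation:
s_0={q,r}: !G(r)=True G(r)=False r=True
s_1={s}: !G(r)=True G(r)=False r=False
s_2={p}: !G(r)=True G(r)=False r=False
s_3={r}: !G(r)=True G(r)=False r=True
s_4={p,r}: !G(r)=True G(r)=False r=True
s_5={p,q,s}: !G(r)=True G(r)=False r=False
F(!G(r)) holds; first witness at position 0.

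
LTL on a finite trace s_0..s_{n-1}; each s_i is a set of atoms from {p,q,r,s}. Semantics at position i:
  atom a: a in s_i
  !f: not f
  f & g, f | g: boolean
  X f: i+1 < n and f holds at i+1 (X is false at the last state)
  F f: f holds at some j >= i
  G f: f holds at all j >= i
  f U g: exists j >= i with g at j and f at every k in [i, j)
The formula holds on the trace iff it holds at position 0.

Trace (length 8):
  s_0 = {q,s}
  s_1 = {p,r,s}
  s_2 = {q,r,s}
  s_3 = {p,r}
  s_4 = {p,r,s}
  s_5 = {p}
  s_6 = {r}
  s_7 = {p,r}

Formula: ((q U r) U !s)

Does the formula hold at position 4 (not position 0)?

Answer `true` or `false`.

Answer: true

Derivation:
s_0={q,s}: ((q U r) U !s)=True (q U r)=True q=True r=False !s=False s=True
s_1={p,r,s}: ((q U r) U !s)=True (q U r)=True q=False r=True !s=False s=True
s_2={q,r,s}: ((q U r) U !s)=True (q U r)=True q=True r=True !s=False s=True
s_3={p,r}: ((q U r) U !s)=True (q U r)=True q=False r=True !s=True s=False
s_4={p,r,s}: ((q U r) U !s)=True (q U r)=True q=False r=True !s=False s=True
s_5={p}: ((q U r) U !s)=True (q U r)=False q=False r=False !s=True s=False
s_6={r}: ((q U r) U !s)=True (q U r)=True q=False r=True !s=True s=False
s_7={p,r}: ((q U r) U !s)=True (q U r)=True q=False r=True !s=True s=False
Evaluating at position 4: result = True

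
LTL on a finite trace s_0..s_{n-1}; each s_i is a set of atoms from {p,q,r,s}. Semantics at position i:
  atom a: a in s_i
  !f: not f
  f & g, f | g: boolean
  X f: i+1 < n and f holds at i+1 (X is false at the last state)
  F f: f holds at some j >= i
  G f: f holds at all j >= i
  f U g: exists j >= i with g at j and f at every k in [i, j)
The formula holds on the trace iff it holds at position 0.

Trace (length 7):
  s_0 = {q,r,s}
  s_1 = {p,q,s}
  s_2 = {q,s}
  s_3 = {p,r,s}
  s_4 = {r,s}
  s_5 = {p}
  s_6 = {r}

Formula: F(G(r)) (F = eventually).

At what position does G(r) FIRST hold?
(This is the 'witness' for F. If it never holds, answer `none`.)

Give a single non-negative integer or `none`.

s_0={q,r,s}: G(r)=False r=True
s_1={p,q,s}: G(r)=False r=False
s_2={q,s}: G(r)=False r=False
s_3={p,r,s}: G(r)=False r=True
s_4={r,s}: G(r)=False r=True
s_5={p}: G(r)=False r=False
s_6={r}: G(r)=True r=True
F(G(r)) holds; first witness at position 6.

Answer: 6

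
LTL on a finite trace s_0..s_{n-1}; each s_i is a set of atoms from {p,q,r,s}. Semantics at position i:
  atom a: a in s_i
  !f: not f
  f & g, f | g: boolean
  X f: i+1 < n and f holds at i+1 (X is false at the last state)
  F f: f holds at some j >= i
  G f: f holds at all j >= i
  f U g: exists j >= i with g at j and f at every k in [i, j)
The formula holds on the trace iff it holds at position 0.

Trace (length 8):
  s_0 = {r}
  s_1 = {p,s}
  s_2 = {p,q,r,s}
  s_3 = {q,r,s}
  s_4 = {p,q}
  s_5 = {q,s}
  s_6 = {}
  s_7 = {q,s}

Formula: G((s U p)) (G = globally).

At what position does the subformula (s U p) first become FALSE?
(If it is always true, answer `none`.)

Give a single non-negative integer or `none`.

s_0={r}: (s U p)=False s=False p=False
s_1={p,s}: (s U p)=True s=True p=True
s_2={p,q,r,s}: (s U p)=True s=True p=True
s_3={q,r,s}: (s U p)=True s=True p=False
s_4={p,q}: (s U p)=True s=False p=True
s_5={q,s}: (s U p)=False s=True p=False
s_6={}: (s U p)=False s=False p=False
s_7={q,s}: (s U p)=False s=True p=False
G((s U p)) holds globally = False
First violation at position 0.

Answer: 0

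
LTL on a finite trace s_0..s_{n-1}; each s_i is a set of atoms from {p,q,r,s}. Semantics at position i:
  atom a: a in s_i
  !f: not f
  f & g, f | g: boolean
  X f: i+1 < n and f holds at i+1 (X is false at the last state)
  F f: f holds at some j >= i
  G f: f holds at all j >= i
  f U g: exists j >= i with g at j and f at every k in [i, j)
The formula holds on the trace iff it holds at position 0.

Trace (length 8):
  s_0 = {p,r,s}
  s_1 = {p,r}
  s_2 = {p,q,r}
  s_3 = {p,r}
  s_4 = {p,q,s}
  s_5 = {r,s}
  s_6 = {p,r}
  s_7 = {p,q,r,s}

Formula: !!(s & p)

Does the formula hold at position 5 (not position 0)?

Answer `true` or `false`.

s_0={p,r,s}: !!(s & p)=True !(s & p)=False (s & p)=True s=True p=True
s_1={p,r}: !!(s & p)=False !(s & p)=True (s & p)=False s=False p=True
s_2={p,q,r}: !!(s & p)=False !(s & p)=True (s & p)=False s=False p=True
s_3={p,r}: !!(s & p)=False !(s & p)=True (s & p)=False s=False p=True
s_4={p,q,s}: !!(s & p)=True !(s & p)=False (s & p)=True s=True p=True
s_5={r,s}: !!(s & p)=False !(s & p)=True (s & p)=False s=True p=False
s_6={p,r}: !!(s & p)=False !(s & p)=True (s & p)=False s=False p=True
s_7={p,q,r,s}: !!(s & p)=True !(s & p)=False (s & p)=True s=True p=True
Evaluating at position 5: result = False

Answer: false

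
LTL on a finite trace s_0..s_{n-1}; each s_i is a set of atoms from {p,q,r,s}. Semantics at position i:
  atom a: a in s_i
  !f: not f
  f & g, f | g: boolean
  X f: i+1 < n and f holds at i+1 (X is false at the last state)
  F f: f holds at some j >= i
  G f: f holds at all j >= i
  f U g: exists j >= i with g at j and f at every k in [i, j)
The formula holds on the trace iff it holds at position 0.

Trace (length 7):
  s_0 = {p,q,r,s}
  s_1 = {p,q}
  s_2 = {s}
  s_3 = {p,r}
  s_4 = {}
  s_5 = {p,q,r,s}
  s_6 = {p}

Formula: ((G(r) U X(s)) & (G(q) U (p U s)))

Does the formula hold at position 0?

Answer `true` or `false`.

Answer: false

Derivation:
s_0={p,q,r,s}: ((G(r) U X(s)) & (G(q) U (p U s)))=False (G(r) U X(s))=False G(r)=False r=True X(s)=False s=True (G(q) U (p U s))=True G(q)=False q=True (p U s)=True p=True
s_1={p,q}: ((G(r) U X(s)) & (G(q) U (p U s)))=True (G(r) U X(s))=True G(r)=False r=False X(s)=True s=False (G(q) U (p U s))=True G(q)=False q=True (p U s)=True p=True
s_2={s}: ((G(r) U X(s)) & (G(q) U (p U s)))=False (G(r) U X(s))=False G(r)=False r=False X(s)=False s=True (G(q) U (p U s))=True G(q)=False q=False (p U s)=True p=False
s_3={p,r}: ((G(r) U X(s)) & (G(q) U (p U s)))=False (G(r) U X(s))=False G(r)=False r=True X(s)=False s=False (G(q) U (p U s))=False G(q)=False q=False (p U s)=False p=True
s_4={}: ((G(r) U X(s)) & (G(q) U (p U s)))=False (G(r) U X(s))=True G(r)=False r=False X(s)=True s=False (G(q) U (p U s))=False G(q)=False q=False (p U s)=False p=False
s_5={p,q,r,s}: ((G(r) U X(s)) & (G(q) U (p U s)))=False (G(r) U X(s))=False G(r)=False r=True X(s)=False s=True (G(q) U (p U s))=True G(q)=False q=True (p U s)=True p=True
s_6={p}: ((G(r) U X(s)) & (G(q) U (p U s)))=False (G(r) U X(s))=False G(r)=False r=False X(s)=False s=False (G(q) U (p U s))=False G(q)=False q=False (p U s)=False p=True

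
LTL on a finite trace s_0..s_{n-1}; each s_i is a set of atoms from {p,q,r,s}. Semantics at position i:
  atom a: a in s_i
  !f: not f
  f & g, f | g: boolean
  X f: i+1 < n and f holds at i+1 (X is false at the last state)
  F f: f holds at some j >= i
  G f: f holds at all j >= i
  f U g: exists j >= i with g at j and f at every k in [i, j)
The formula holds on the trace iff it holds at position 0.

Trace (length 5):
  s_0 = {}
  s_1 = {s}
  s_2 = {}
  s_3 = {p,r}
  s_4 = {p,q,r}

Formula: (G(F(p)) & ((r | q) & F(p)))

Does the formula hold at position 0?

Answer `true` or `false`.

Answer: false

Derivation:
s_0={}: (G(F(p)) & ((r | q) & F(p)))=False G(F(p))=True F(p)=True p=False ((r | q) & F(p))=False (r | q)=False r=False q=False
s_1={s}: (G(F(p)) & ((r | q) & F(p)))=False G(F(p))=True F(p)=True p=False ((r | q) & F(p))=False (r | q)=False r=False q=False
s_2={}: (G(F(p)) & ((r | q) & F(p)))=False G(F(p))=True F(p)=True p=False ((r | q) & F(p))=False (r | q)=False r=False q=False
s_3={p,r}: (G(F(p)) & ((r | q) & F(p)))=True G(F(p))=True F(p)=True p=True ((r | q) & F(p))=True (r | q)=True r=True q=False
s_4={p,q,r}: (G(F(p)) & ((r | q) & F(p)))=True G(F(p))=True F(p)=True p=True ((r | q) & F(p))=True (r | q)=True r=True q=True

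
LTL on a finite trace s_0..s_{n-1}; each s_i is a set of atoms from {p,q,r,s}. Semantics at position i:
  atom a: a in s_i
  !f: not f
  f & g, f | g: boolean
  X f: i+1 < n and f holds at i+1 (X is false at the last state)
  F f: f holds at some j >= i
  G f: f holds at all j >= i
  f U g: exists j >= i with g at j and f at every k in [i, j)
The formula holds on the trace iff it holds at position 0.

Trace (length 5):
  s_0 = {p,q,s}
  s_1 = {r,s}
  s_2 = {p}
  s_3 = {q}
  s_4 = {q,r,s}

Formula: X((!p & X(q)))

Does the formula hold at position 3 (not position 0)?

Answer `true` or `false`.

Answer: false

Derivation:
s_0={p,q,s}: X((!p & X(q)))=False (!p & X(q))=False !p=False p=True X(q)=False q=True
s_1={r,s}: X((!p & X(q)))=False (!p & X(q))=False !p=True p=False X(q)=False q=False
s_2={p}: X((!p & X(q)))=True (!p & X(q))=False !p=False p=True X(q)=True q=False
s_3={q}: X((!p & X(q)))=False (!p & X(q))=True !p=True p=False X(q)=True q=True
s_4={q,r,s}: X((!p & X(q)))=False (!p & X(q))=False !p=True p=False X(q)=False q=True
Evaluating at position 3: result = False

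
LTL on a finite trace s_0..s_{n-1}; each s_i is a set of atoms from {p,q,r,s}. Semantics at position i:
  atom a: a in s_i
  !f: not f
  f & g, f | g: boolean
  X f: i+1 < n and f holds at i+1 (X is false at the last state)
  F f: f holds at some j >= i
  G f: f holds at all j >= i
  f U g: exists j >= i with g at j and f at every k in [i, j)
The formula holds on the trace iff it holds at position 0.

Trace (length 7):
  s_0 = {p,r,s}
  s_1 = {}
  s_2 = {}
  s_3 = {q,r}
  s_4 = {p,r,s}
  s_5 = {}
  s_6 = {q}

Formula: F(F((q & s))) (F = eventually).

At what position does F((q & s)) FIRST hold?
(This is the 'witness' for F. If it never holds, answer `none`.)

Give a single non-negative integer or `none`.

s_0={p,r,s}: F((q & s))=False (q & s)=False q=False s=True
s_1={}: F((q & s))=False (q & s)=False q=False s=False
s_2={}: F((q & s))=False (q & s)=False q=False s=False
s_3={q,r}: F((q & s))=False (q & s)=False q=True s=False
s_4={p,r,s}: F((q & s))=False (q & s)=False q=False s=True
s_5={}: F((q & s))=False (q & s)=False q=False s=False
s_6={q}: F((q & s))=False (q & s)=False q=True s=False
F(F((q & s))) does not hold (no witness exists).

Answer: none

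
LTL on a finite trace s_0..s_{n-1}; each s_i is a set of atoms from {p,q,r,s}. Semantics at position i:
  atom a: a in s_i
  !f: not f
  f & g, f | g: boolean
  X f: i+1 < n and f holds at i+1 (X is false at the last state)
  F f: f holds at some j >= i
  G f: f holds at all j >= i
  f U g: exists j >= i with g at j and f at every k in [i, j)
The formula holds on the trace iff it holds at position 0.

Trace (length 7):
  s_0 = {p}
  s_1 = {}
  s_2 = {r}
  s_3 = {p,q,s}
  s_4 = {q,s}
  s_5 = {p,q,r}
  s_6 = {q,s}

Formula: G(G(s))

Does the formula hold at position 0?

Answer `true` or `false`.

Answer: false

Derivation:
s_0={p}: G(G(s))=False G(s)=False s=False
s_1={}: G(G(s))=False G(s)=False s=False
s_2={r}: G(G(s))=False G(s)=False s=False
s_3={p,q,s}: G(G(s))=False G(s)=False s=True
s_4={q,s}: G(G(s))=False G(s)=False s=True
s_5={p,q,r}: G(G(s))=False G(s)=False s=False
s_6={q,s}: G(G(s))=True G(s)=True s=True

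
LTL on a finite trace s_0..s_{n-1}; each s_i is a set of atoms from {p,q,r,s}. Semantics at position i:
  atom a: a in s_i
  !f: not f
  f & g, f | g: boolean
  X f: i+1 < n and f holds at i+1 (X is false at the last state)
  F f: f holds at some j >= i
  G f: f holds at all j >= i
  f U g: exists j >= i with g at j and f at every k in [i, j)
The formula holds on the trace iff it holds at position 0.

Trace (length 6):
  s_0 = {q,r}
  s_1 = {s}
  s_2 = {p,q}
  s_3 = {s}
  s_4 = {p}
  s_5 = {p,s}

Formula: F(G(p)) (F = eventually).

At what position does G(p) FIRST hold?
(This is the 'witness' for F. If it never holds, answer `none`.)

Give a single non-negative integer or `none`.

s_0={q,r}: G(p)=False p=False
s_1={s}: G(p)=False p=False
s_2={p,q}: G(p)=False p=True
s_3={s}: G(p)=False p=False
s_4={p}: G(p)=True p=True
s_5={p,s}: G(p)=True p=True
F(G(p)) holds; first witness at position 4.

Answer: 4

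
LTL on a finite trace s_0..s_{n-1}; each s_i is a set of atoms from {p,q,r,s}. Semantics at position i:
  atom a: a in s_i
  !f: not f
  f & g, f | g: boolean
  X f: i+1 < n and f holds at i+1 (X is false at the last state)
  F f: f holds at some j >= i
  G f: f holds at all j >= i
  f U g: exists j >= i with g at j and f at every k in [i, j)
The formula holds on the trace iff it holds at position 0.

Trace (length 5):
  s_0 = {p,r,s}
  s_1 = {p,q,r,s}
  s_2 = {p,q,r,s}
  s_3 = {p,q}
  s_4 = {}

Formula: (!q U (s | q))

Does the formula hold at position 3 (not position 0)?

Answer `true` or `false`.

s_0={p,r,s}: (!q U (s | q))=True !q=True q=False (s | q)=True s=True
s_1={p,q,r,s}: (!q U (s | q))=True !q=False q=True (s | q)=True s=True
s_2={p,q,r,s}: (!q U (s | q))=True !q=False q=True (s | q)=True s=True
s_3={p,q}: (!q U (s | q))=True !q=False q=True (s | q)=True s=False
s_4={}: (!q U (s | q))=False !q=True q=False (s | q)=False s=False
Evaluating at position 3: result = True

Answer: true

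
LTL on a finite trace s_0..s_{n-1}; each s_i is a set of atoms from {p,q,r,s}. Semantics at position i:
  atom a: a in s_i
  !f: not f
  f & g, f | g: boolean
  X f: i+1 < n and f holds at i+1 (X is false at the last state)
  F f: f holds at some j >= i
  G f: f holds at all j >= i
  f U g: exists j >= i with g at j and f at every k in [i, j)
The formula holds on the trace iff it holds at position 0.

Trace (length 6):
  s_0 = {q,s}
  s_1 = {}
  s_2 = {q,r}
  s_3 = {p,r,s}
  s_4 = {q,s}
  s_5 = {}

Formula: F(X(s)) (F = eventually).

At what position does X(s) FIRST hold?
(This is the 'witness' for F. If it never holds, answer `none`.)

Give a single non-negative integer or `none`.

s_0={q,s}: X(s)=False s=True
s_1={}: X(s)=False s=False
s_2={q,r}: X(s)=True s=False
s_3={p,r,s}: X(s)=True s=True
s_4={q,s}: X(s)=False s=True
s_5={}: X(s)=False s=False
F(X(s)) holds; first witness at position 2.

Answer: 2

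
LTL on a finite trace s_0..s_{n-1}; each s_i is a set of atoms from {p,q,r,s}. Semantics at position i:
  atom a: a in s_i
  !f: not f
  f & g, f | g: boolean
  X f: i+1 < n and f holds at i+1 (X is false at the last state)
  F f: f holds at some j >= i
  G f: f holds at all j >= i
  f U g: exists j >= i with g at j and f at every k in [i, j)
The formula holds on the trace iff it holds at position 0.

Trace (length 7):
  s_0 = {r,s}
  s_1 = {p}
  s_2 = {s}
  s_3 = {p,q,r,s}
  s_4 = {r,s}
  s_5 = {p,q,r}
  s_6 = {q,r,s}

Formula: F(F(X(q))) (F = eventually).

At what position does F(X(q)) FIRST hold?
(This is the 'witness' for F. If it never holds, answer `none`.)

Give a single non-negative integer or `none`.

Answer: 0

Derivation:
s_0={r,s}: F(X(q))=True X(q)=False q=False
s_1={p}: F(X(q))=True X(q)=False q=False
s_2={s}: F(X(q))=True X(q)=True q=False
s_3={p,q,r,s}: F(X(q))=True X(q)=False q=True
s_4={r,s}: F(X(q))=True X(q)=True q=False
s_5={p,q,r}: F(X(q))=True X(q)=True q=True
s_6={q,r,s}: F(X(q))=False X(q)=False q=True
F(F(X(q))) holds; first witness at position 0.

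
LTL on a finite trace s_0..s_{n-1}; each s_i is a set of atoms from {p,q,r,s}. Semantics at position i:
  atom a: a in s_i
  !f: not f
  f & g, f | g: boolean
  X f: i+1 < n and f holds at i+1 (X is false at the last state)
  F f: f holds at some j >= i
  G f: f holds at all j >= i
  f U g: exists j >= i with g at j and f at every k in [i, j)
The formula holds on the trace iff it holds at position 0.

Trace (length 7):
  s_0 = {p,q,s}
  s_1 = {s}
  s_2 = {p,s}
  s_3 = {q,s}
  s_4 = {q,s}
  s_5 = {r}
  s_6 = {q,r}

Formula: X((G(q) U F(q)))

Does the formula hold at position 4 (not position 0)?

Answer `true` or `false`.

Answer: true

Derivation:
s_0={p,q,s}: X((G(q) U F(q)))=True (G(q) U F(q))=True G(q)=False q=True F(q)=True
s_1={s}: X((G(q) U F(q)))=True (G(q) U F(q))=True G(q)=False q=False F(q)=True
s_2={p,s}: X((G(q) U F(q)))=True (G(q) U F(q))=True G(q)=False q=False F(q)=True
s_3={q,s}: X((G(q) U F(q)))=True (G(q) U F(q))=True G(q)=False q=True F(q)=True
s_4={q,s}: X((G(q) U F(q)))=True (G(q) U F(q))=True G(q)=False q=True F(q)=True
s_5={r}: X((G(q) U F(q)))=True (G(q) U F(q))=True G(q)=False q=False F(q)=True
s_6={q,r}: X((G(q) U F(q)))=False (G(q) U F(q))=True G(q)=True q=True F(q)=True
Evaluating at position 4: result = True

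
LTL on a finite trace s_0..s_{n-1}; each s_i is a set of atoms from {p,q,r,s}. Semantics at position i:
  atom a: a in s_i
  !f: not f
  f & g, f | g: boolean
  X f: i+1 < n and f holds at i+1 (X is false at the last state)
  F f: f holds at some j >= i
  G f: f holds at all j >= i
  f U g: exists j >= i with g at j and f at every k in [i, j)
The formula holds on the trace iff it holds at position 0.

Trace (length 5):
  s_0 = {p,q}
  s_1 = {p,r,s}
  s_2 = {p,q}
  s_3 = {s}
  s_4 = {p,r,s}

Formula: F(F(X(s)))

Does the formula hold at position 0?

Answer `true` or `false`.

Answer: true

Derivation:
s_0={p,q}: F(F(X(s)))=True F(X(s))=True X(s)=True s=False
s_1={p,r,s}: F(F(X(s)))=True F(X(s))=True X(s)=False s=True
s_2={p,q}: F(F(X(s)))=True F(X(s))=True X(s)=True s=False
s_3={s}: F(F(X(s)))=True F(X(s))=True X(s)=True s=True
s_4={p,r,s}: F(F(X(s)))=False F(X(s))=False X(s)=False s=True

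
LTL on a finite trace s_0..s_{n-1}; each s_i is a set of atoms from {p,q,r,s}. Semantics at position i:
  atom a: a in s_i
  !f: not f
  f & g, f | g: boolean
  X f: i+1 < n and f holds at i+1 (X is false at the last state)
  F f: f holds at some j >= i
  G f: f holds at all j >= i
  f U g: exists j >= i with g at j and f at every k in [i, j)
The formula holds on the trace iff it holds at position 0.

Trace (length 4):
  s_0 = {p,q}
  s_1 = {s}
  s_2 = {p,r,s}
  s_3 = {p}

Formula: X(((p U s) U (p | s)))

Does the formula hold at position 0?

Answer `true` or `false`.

s_0={p,q}: X(((p U s) U (p | s)))=True ((p U s) U (p | s))=True (p U s)=True p=True s=False (p | s)=True
s_1={s}: X(((p U s) U (p | s)))=True ((p U s) U (p | s))=True (p U s)=True p=False s=True (p | s)=True
s_2={p,r,s}: X(((p U s) U (p | s)))=True ((p U s) U (p | s))=True (p U s)=True p=True s=True (p | s)=True
s_3={p}: X(((p U s) U (p | s)))=False ((p U s) U (p | s))=True (p U s)=False p=True s=False (p | s)=True

Answer: true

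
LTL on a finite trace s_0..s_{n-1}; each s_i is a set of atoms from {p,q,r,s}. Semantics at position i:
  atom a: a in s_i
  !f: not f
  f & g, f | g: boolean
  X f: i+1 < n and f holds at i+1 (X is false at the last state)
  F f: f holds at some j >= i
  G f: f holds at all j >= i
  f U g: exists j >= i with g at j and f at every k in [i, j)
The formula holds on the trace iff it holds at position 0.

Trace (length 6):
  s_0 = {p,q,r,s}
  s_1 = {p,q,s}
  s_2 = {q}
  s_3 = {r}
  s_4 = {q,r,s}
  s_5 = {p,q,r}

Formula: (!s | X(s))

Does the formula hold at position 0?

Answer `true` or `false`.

s_0={p,q,r,s}: (!s | X(s))=True !s=False s=True X(s)=True
s_1={p,q,s}: (!s | X(s))=False !s=False s=True X(s)=False
s_2={q}: (!s | X(s))=True !s=True s=False X(s)=False
s_3={r}: (!s | X(s))=True !s=True s=False X(s)=True
s_4={q,r,s}: (!s | X(s))=False !s=False s=True X(s)=False
s_5={p,q,r}: (!s | X(s))=True !s=True s=False X(s)=False

Answer: true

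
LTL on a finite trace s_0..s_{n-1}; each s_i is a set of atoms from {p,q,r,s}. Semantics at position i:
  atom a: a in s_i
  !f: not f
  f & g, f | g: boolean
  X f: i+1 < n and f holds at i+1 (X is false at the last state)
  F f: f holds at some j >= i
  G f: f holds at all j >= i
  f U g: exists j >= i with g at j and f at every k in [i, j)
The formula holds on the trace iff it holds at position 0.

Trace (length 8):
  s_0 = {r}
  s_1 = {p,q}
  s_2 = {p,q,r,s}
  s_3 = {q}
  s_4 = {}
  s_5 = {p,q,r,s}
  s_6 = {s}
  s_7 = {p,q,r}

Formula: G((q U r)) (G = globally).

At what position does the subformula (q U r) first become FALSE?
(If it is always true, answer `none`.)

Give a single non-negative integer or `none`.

Answer: 3

Derivation:
s_0={r}: (q U r)=True q=False r=True
s_1={p,q}: (q U r)=True q=True r=False
s_2={p,q,r,s}: (q U r)=True q=True r=True
s_3={q}: (q U r)=False q=True r=False
s_4={}: (q U r)=False q=False r=False
s_5={p,q,r,s}: (q U r)=True q=True r=True
s_6={s}: (q U r)=False q=False r=False
s_7={p,q,r}: (q U r)=True q=True r=True
G((q U r)) holds globally = False
First violation at position 3.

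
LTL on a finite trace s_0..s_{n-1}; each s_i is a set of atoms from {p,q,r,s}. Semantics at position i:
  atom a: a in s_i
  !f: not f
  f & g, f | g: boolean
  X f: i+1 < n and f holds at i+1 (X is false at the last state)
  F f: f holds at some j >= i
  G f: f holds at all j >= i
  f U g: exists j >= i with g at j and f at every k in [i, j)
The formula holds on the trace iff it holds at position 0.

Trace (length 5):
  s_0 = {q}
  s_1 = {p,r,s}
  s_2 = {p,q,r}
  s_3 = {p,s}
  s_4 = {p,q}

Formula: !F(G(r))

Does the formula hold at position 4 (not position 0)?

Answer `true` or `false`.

s_0={q}: !F(G(r))=True F(G(r))=False G(r)=False r=False
s_1={p,r,s}: !F(G(r))=True F(G(r))=False G(r)=False r=True
s_2={p,q,r}: !F(G(r))=True F(G(r))=False G(r)=False r=True
s_3={p,s}: !F(G(r))=True F(G(r))=False G(r)=False r=False
s_4={p,q}: !F(G(r))=True F(G(r))=False G(r)=False r=False
Evaluating at position 4: result = True

Answer: true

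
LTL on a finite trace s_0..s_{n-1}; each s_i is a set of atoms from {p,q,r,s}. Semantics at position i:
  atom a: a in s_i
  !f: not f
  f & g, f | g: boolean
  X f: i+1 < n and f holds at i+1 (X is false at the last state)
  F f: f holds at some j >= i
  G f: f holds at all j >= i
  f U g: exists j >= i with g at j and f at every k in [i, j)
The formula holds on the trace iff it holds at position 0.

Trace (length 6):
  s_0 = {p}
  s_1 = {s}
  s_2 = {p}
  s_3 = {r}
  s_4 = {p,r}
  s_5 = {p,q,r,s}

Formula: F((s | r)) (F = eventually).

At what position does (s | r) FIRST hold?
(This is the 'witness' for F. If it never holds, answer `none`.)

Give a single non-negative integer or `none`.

Answer: 1

Derivation:
s_0={p}: (s | r)=False s=False r=False
s_1={s}: (s | r)=True s=True r=False
s_2={p}: (s | r)=False s=False r=False
s_3={r}: (s | r)=True s=False r=True
s_4={p,r}: (s | r)=True s=False r=True
s_5={p,q,r,s}: (s | r)=True s=True r=True
F((s | r)) holds; first witness at position 1.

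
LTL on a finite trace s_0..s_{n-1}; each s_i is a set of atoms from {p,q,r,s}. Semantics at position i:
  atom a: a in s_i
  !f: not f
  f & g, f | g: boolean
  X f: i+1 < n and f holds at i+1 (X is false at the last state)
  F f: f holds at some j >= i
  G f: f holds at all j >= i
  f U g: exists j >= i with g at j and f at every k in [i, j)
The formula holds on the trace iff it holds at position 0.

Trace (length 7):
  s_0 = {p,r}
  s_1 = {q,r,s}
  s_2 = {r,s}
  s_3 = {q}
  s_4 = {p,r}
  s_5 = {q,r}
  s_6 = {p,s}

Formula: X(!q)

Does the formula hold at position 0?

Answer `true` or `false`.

Answer: false

Derivation:
s_0={p,r}: X(!q)=False !q=True q=False
s_1={q,r,s}: X(!q)=True !q=False q=True
s_2={r,s}: X(!q)=False !q=True q=False
s_3={q}: X(!q)=True !q=False q=True
s_4={p,r}: X(!q)=False !q=True q=False
s_5={q,r}: X(!q)=True !q=False q=True
s_6={p,s}: X(!q)=False !q=True q=False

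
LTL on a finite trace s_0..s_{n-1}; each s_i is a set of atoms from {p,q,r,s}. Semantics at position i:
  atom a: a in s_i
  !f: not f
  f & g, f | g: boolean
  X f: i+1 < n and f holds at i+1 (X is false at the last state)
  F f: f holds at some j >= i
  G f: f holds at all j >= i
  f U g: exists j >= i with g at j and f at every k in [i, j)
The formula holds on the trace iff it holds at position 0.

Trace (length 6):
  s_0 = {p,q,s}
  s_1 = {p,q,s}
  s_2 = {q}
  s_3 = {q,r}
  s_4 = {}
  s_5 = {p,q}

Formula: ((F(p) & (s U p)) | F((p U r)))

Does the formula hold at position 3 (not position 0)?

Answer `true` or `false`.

s_0={p,q,s}: ((F(p) & (s U p)) | F((p U r)))=True (F(p) & (s U p))=True F(p)=True p=True (s U p)=True s=True F((p U r))=True (p U r)=False r=False
s_1={p,q,s}: ((F(p) & (s U p)) | F((p U r)))=True (F(p) & (s U p))=True F(p)=True p=True (s U p)=True s=True F((p U r))=True (p U r)=False r=False
s_2={q}: ((F(p) & (s U p)) | F((p U r)))=True (F(p) & (s U p))=False F(p)=True p=False (s U p)=False s=False F((p U r))=True (p U r)=False r=False
s_3={q,r}: ((F(p) & (s U p)) | F((p U r)))=True (F(p) & (s U p))=False F(p)=True p=False (s U p)=False s=False F((p U r))=True (p U r)=True r=True
s_4={}: ((F(p) & (s U p)) | F((p U r)))=False (F(p) & (s U p))=False F(p)=True p=False (s U p)=False s=False F((p U r))=False (p U r)=False r=False
s_5={p,q}: ((F(p) & (s U p)) | F((p U r)))=True (F(p) & (s U p))=True F(p)=True p=True (s U p)=True s=False F((p U r))=False (p U r)=False r=False
Evaluating at position 3: result = True

Answer: true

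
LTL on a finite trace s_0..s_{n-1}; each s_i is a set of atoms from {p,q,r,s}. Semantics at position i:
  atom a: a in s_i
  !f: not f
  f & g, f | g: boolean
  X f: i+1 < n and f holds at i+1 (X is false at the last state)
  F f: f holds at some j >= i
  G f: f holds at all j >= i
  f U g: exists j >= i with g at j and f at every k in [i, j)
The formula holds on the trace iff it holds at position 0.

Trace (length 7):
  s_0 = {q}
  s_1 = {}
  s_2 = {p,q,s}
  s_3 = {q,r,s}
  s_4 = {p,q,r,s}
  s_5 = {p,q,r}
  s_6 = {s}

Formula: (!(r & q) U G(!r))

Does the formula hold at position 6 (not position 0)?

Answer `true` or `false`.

Answer: true

Derivation:
s_0={q}: (!(r & q) U G(!r))=False !(r & q)=True (r & q)=False r=False q=True G(!r)=False !r=True
s_1={}: (!(r & q) U G(!r))=False !(r & q)=True (r & q)=False r=False q=False G(!r)=False !r=True
s_2={p,q,s}: (!(r & q) U G(!r))=False !(r & q)=True (r & q)=False r=False q=True G(!r)=False !r=True
s_3={q,r,s}: (!(r & q) U G(!r))=False !(r & q)=False (r & q)=True r=True q=True G(!r)=False !r=False
s_4={p,q,r,s}: (!(r & q) U G(!r))=False !(r & q)=False (r & q)=True r=True q=True G(!r)=False !r=False
s_5={p,q,r}: (!(r & q) U G(!r))=False !(r & q)=False (r & q)=True r=True q=True G(!r)=False !r=False
s_6={s}: (!(r & q) U G(!r))=True !(r & q)=True (r & q)=False r=False q=False G(!r)=True !r=True
Evaluating at position 6: result = True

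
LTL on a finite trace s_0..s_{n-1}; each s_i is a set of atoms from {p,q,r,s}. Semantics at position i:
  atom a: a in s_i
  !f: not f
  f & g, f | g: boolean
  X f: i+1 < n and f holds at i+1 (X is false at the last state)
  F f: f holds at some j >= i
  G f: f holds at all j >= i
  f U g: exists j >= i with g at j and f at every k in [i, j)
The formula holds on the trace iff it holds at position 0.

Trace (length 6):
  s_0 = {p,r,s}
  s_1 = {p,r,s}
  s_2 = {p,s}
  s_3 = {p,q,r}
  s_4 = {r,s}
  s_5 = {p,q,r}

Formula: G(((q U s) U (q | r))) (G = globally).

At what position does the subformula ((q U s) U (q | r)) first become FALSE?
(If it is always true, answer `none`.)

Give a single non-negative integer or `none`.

Answer: none

Derivation:
s_0={p,r,s}: ((q U s) U (q | r))=True (q U s)=True q=False s=True (q | r)=True r=True
s_1={p,r,s}: ((q U s) U (q | r))=True (q U s)=True q=False s=True (q | r)=True r=True
s_2={p,s}: ((q U s) U (q | r))=True (q U s)=True q=False s=True (q | r)=False r=False
s_3={p,q,r}: ((q U s) U (q | r))=True (q U s)=True q=True s=False (q | r)=True r=True
s_4={r,s}: ((q U s) U (q | r))=True (q U s)=True q=False s=True (q | r)=True r=True
s_5={p,q,r}: ((q U s) U (q | r))=True (q U s)=False q=True s=False (q | r)=True r=True
G(((q U s) U (q | r))) holds globally = True
No violation — formula holds at every position.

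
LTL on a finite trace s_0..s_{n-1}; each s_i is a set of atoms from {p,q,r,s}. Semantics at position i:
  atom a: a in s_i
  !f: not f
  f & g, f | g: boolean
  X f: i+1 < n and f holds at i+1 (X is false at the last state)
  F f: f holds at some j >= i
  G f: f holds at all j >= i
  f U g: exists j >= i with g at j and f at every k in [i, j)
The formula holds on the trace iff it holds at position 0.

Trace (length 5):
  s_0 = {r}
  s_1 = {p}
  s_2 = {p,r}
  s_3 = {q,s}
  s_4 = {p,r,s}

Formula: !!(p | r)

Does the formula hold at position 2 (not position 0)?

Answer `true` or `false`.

s_0={r}: !!(p | r)=True !(p | r)=False (p | r)=True p=False r=True
s_1={p}: !!(p | r)=True !(p | r)=False (p | r)=True p=True r=False
s_2={p,r}: !!(p | r)=True !(p | r)=False (p | r)=True p=True r=True
s_3={q,s}: !!(p | r)=False !(p | r)=True (p | r)=False p=False r=False
s_4={p,r,s}: !!(p | r)=True !(p | r)=False (p | r)=True p=True r=True
Evaluating at position 2: result = True

Answer: true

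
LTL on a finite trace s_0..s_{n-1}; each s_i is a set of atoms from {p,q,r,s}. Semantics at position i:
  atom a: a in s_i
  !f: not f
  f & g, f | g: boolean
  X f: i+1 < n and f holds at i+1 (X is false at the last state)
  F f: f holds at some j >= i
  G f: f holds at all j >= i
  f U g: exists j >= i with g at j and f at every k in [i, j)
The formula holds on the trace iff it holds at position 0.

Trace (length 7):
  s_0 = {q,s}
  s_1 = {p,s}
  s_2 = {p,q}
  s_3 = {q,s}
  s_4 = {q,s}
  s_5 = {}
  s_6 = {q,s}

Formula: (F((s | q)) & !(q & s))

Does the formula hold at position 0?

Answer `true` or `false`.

Answer: false

Derivation:
s_0={q,s}: (F((s | q)) & !(q & s))=False F((s | q))=True (s | q)=True s=True q=True !(q & s)=False (q & s)=True
s_1={p,s}: (F((s | q)) & !(q & s))=True F((s | q))=True (s | q)=True s=True q=False !(q & s)=True (q & s)=False
s_2={p,q}: (F((s | q)) & !(q & s))=True F((s | q))=True (s | q)=True s=False q=True !(q & s)=True (q & s)=False
s_3={q,s}: (F((s | q)) & !(q & s))=False F((s | q))=True (s | q)=True s=True q=True !(q & s)=False (q & s)=True
s_4={q,s}: (F((s | q)) & !(q & s))=False F((s | q))=True (s | q)=True s=True q=True !(q & s)=False (q & s)=True
s_5={}: (F((s | q)) & !(q & s))=True F((s | q))=True (s | q)=False s=False q=False !(q & s)=True (q & s)=False
s_6={q,s}: (F((s | q)) & !(q & s))=False F((s | q))=True (s | q)=True s=True q=True !(q & s)=False (q & s)=True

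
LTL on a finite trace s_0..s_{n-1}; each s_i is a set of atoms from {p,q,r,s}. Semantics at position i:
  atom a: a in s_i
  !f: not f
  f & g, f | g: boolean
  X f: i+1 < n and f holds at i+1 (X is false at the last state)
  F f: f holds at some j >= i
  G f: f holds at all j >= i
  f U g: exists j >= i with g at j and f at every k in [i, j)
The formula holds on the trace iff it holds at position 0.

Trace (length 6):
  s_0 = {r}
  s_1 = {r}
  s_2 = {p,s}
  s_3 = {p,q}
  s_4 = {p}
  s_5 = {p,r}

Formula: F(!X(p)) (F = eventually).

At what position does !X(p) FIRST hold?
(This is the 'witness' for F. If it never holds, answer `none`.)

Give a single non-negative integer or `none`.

s_0={r}: !X(p)=True X(p)=False p=False
s_1={r}: !X(p)=False X(p)=True p=False
s_2={p,s}: !X(p)=False X(p)=True p=True
s_3={p,q}: !X(p)=False X(p)=True p=True
s_4={p}: !X(p)=False X(p)=True p=True
s_5={p,r}: !X(p)=True X(p)=False p=True
F(!X(p)) holds; first witness at position 0.

Answer: 0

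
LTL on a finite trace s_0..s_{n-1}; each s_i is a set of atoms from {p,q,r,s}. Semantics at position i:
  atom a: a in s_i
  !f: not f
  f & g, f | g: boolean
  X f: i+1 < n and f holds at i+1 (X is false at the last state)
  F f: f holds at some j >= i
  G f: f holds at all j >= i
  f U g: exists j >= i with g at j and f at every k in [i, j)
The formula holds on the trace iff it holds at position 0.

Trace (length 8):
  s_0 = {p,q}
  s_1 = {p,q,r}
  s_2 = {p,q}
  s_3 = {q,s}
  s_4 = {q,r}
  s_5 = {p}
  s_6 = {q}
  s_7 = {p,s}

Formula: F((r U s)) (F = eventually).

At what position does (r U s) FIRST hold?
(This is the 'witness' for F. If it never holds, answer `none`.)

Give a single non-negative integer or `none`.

Answer: 3

Derivation:
s_0={p,q}: (r U s)=False r=False s=False
s_1={p,q,r}: (r U s)=False r=True s=False
s_2={p,q}: (r U s)=False r=False s=False
s_3={q,s}: (r U s)=True r=False s=True
s_4={q,r}: (r U s)=False r=True s=False
s_5={p}: (r U s)=False r=False s=False
s_6={q}: (r U s)=False r=False s=False
s_7={p,s}: (r U s)=True r=False s=True
F((r U s)) holds; first witness at position 3.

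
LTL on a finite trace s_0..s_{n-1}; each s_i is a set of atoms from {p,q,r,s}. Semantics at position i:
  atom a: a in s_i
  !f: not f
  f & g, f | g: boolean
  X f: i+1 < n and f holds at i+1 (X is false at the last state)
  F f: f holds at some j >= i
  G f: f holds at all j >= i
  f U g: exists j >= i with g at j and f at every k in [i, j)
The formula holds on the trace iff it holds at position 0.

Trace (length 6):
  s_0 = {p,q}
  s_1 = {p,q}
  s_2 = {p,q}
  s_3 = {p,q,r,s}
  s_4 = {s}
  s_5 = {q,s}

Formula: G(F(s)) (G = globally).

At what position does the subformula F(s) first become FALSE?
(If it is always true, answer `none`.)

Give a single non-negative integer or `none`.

s_0={p,q}: F(s)=True s=False
s_1={p,q}: F(s)=True s=False
s_2={p,q}: F(s)=True s=False
s_3={p,q,r,s}: F(s)=True s=True
s_4={s}: F(s)=True s=True
s_5={q,s}: F(s)=True s=True
G(F(s)) holds globally = True
No violation — formula holds at every position.

Answer: none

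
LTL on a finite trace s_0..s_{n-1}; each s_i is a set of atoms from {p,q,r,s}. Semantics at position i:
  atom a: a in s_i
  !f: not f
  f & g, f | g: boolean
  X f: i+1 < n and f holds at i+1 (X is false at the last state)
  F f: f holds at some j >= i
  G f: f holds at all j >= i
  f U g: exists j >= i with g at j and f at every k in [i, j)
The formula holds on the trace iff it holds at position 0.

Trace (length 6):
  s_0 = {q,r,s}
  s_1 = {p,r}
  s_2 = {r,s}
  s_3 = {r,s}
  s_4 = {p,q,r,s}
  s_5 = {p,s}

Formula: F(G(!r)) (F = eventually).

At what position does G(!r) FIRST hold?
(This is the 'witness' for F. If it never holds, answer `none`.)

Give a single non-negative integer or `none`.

s_0={q,r,s}: G(!r)=False !r=False r=True
s_1={p,r}: G(!r)=False !r=False r=True
s_2={r,s}: G(!r)=False !r=False r=True
s_3={r,s}: G(!r)=False !r=False r=True
s_4={p,q,r,s}: G(!r)=False !r=False r=True
s_5={p,s}: G(!r)=True !r=True r=False
F(G(!r)) holds; first witness at position 5.

Answer: 5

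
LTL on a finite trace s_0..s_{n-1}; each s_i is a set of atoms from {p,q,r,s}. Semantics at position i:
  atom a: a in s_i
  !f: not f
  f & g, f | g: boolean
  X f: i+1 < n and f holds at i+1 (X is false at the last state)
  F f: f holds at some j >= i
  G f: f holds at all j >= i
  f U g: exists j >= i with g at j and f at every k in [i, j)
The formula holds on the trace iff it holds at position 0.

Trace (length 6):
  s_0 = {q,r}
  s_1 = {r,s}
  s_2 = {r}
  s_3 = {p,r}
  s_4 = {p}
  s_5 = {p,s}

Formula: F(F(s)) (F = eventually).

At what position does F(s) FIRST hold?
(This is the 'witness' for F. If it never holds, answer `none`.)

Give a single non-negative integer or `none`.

Answer: 0

Derivation:
s_0={q,r}: F(s)=True s=False
s_1={r,s}: F(s)=True s=True
s_2={r}: F(s)=True s=False
s_3={p,r}: F(s)=True s=False
s_4={p}: F(s)=True s=False
s_5={p,s}: F(s)=True s=True
F(F(s)) holds; first witness at position 0.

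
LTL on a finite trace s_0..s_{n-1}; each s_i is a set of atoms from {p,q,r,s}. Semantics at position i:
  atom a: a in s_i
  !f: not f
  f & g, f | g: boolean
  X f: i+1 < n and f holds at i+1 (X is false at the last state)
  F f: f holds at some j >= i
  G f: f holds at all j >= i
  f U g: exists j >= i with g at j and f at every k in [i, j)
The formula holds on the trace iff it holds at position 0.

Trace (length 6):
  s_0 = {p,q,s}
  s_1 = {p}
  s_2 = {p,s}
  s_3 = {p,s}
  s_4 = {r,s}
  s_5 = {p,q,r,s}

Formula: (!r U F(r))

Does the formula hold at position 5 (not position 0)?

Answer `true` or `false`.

Answer: true

Derivation:
s_0={p,q,s}: (!r U F(r))=True !r=True r=False F(r)=True
s_1={p}: (!r U F(r))=True !r=True r=False F(r)=True
s_2={p,s}: (!r U F(r))=True !r=True r=False F(r)=True
s_3={p,s}: (!r U F(r))=True !r=True r=False F(r)=True
s_4={r,s}: (!r U F(r))=True !r=False r=True F(r)=True
s_5={p,q,r,s}: (!r U F(r))=True !r=False r=True F(r)=True
Evaluating at position 5: result = True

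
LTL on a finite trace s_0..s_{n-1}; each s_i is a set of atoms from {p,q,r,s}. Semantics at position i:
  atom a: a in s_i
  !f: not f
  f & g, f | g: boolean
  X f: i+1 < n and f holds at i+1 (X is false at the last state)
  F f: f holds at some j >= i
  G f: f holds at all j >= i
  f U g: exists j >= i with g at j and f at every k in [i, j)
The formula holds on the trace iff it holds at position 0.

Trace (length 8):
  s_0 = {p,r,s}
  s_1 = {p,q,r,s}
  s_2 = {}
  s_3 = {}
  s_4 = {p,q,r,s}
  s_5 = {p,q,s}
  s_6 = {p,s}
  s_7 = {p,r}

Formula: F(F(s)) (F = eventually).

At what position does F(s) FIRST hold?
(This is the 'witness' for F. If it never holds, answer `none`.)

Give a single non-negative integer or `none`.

s_0={p,r,s}: F(s)=True s=True
s_1={p,q,r,s}: F(s)=True s=True
s_2={}: F(s)=True s=False
s_3={}: F(s)=True s=False
s_4={p,q,r,s}: F(s)=True s=True
s_5={p,q,s}: F(s)=True s=True
s_6={p,s}: F(s)=True s=True
s_7={p,r}: F(s)=False s=False
F(F(s)) holds; first witness at position 0.

Answer: 0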